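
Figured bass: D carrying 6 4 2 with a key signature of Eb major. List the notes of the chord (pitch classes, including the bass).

D, Eb, G, Bb

A second above D in this key is Eb.
A fourth above D in this key is G.
A sixth above D in this key is Bb.
Together with the bass D, this spells Eb major seventh in third inversion.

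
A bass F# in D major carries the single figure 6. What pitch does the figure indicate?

Counting 5 letter steps above F# lands on D; in D major, that letter is D.

D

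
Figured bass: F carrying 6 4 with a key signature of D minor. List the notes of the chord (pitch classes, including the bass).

A fourth above F in this key is Bb.
A sixth above F in this key is D.
Together with the bass F, this spells Bb major in second inversion.

F, Bb, D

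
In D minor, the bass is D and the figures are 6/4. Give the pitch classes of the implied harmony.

A fourth above D in this key is G.
A sixth above D in this key is Bb.
Together with the bass D, this spells G minor in second inversion.

D, G, Bb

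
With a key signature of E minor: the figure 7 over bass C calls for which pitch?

B

Counting 6 letter steps above C lands on B; in E minor, that letter is B.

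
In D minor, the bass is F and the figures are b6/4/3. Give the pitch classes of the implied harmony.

A third above F in this key is A.
A fourth above F in this key is Bb.
A sixth above F in this key is D, lowered to Db by the flat.
Together with the bass F, this spells Bb minor-major seventh in second inversion.

F, A, Bb, Db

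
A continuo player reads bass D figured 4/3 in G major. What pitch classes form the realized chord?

D, F#, G, B

The written figures 4/3 are shorthand for 6/4/3: the 6 is implied.
A third above D in this key is F#.
A fourth above D in this key is G.
A sixth above D in this key is B.
Together with the bass D, this spells G major seventh in second inversion.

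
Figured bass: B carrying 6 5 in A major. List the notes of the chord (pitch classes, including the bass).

The written figures 6 5 are shorthand for 6/5/3: the 3 is implied.
A third above B in this key is D.
A fifth above B in this key is F#.
A sixth above B in this key is G#.
Together with the bass B, this spells G# half-diminished seventh in first inversion.

B, D, F#, G#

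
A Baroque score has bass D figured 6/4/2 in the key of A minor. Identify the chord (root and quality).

E minor seventh

The figures 6/4/2 indicate a seventh chord in third inversion.
In third inversion the root lies a second above the bass: a second above D in A minor is E.
The chord tones are D, E, G, B, giving E minor seventh.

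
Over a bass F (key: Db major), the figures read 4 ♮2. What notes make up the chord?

F, G, Bb, Db

The written figures 4 ♮2 are shorthand for 6/4/2: the 6 is implied.
A second above F in this key is Gb, made natural (G) by the ♮ figure.
A fourth above F in this key is Bb.
A sixth above F in this key is Db.
Together with the bass F, this spells G half-diminished seventh in third inversion.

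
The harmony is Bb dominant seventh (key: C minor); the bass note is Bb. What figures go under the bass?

Bb is the root of Bb dominant seventh, so the chord is in root position.
A seventh chord in root position is figured 7/5/3, conventionally abbreviated 7.

7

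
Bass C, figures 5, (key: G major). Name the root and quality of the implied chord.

C major

The figures 5 indicate a triad in root position.
In root position the bass is the root, so the root is C.
The chord tones are C, E, G, giving C major.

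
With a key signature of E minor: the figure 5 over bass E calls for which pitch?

B

Counting 4 letter steps above E lands on B; in E minor, that letter is B.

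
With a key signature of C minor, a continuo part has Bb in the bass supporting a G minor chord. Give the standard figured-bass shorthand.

Bb is the third of G minor, so the chord is in first inversion.
A triad in first inversion is figured 6/3, conventionally abbreviated 6.

6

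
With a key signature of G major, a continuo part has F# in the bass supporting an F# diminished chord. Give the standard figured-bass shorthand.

F# is the root of F# diminished, so the chord is in root position.
A triad in root position is figured 5/3, conventionally abbreviated (no figures — root-position triad).

no figures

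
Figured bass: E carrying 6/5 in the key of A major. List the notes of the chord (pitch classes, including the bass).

E, G#, B, C#

The written figures 6/5 are shorthand for 6/5/3: the 3 is implied.
A third above E in this key is G#.
A fifth above E in this key is B.
A sixth above E in this key is C#.
Together with the bass E, this spells C# minor seventh in first inversion.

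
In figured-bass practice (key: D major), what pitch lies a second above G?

Counting 1 letter step above G lands on A; in D major, that letter is A.

A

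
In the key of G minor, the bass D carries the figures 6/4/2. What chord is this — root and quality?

The figures 6/4/2 indicate a seventh chord in third inversion.
In third inversion the root lies a second above the bass: a second above D in G minor is Eb.
The chord tones are D, Eb, G, Bb, giving Eb major seventh.

Eb major seventh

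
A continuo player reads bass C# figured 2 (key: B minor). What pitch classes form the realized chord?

The written figures 2 are shorthand for 6/4/2: the 6/4 are implied.
A second above C# in this key is D.
A fourth above C# in this key is F#.
A sixth above C# in this key is A.
Together with the bass C#, this spells D major seventh in third inversion.

C#, D, F#, A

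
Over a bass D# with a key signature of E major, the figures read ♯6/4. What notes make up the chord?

A fourth above D# in this key is G#.
A sixth above D# in this key is B, raised to B# by the sharp.
Together with the bass D#, this spells G# major in second inversion.

D#, G#, B#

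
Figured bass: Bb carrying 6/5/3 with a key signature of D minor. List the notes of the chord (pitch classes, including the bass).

Bb, D, F, G

A third above Bb in this key is D.
A fifth above Bb in this key is F.
A sixth above Bb in this key is G.
Together with the bass Bb, this spells G minor seventh in first inversion.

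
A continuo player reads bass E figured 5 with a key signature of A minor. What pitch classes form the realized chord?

E, G, B

The written figures 5 are shorthand for 5/3: the 3 is implied.
A third above E in this key is G.
A fifth above E in this key is B.
Together with the bass E, this spells E minor in root position.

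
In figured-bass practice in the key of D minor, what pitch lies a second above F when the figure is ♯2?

G#

Counting 1 letter step above F lands on G; in D minor, that letter is G.
The #2 figure raises it a semitone, giving G#.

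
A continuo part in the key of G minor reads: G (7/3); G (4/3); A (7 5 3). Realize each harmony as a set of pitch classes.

G (7/5/3): G, Bb, D, F.
G (6/4/3): G, Bb, C, Eb.
A (7/5/3): A, C, Eb, G.

G, Bb, D, F | G, Bb, C, Eb | A, C, Eb, G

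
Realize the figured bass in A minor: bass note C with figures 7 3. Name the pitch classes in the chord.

The written figures 7 3 are shorthand for 7/5/3: the 5 is implied.
A third above C in this key is E.
A fifth above C in this key is G.
A seventh above C in this key is B.
Together with the bass C, this spells C major seventh in root position.

C, E, G, B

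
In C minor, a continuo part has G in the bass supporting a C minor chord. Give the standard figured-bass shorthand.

G is the fifth of C minor, so the chord is in second inversion.
A triad in second inversion is figured 6/4, conventionally abbreviated 6/4.

6/4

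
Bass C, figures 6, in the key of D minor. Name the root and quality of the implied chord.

The figures 6 indicate a triad in first inversion.
In first inversion the root lies a sixth above the bass: a sixth above C in D minor is A.
The chord tones are C, E, A, giving A minor.

A minor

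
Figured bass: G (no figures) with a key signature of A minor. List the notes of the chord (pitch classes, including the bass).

G, B, D

An unfigured bass implies 5/3.
A third above G in this key is B.
A fifth above G in this key is D.
Together with the bass G, this spells G major in root position.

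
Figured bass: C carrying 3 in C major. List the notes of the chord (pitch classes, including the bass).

C, E, G

The written figures 3 are shorthand for 5/3: the 5 is implied.
A third above C in this key is E.
A fifth above C in this key is G.
Together with the bass C, this spells C major in root position.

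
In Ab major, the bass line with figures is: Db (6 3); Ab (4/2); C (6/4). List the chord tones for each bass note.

Db, F, Bb | Ab, Bb, Db, F | C, F, Ab

Db (6/3): Db, F, Bb.
Ab (6/4/2): Ab, Bb, Db, F.
C (6/4): C, F, Ab.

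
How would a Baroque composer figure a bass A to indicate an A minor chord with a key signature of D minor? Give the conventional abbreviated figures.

no figures

A is the root of A minor, so the chord is in root position.
A triad in root position is figured 5/3, conventionally abbreviated (no figures — root-position triad).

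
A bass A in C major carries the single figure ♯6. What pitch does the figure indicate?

F#

Counting 5 letter steps above A lands on F; in C major, that letter is F.
The #6 figure raises it a semitone, giving F#.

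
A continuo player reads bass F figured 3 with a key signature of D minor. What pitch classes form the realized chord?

The written figures 3 are shorthand for 5/3: the 5 is implied.
A third above F in this key is A.
A fifth above F in this key is C.
Together with the bass F, this spells F major in root position.

F, A, C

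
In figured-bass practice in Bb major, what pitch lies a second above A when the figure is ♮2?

Counting 1 letter step above A lands on B; in Bb major, that letter is Bb.
The ♮2 figure makes it natural, giving B.

B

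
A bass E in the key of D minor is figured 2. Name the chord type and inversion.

2 is shorthand for 6/4/2.
Intervals of 6/4/2 above the bass form a seventh chord; the bass is the seventh, so this is third inversion.

seventh chord, third inversion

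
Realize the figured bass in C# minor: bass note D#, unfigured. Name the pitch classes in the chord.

An unfigured bass implies 5/3.
A third above D# in this key is F#.
A fifth above D# in this key is A.
Together with the bass D#, this spells D# diminished in root position.

D#, F#, A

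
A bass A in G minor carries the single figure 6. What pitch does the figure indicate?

Counting 5 letter steps above A lands on F; in G minor, that letter is F.

F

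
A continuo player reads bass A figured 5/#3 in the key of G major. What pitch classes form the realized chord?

A, C#, E

A third above A in this key is C, raised to C# by the sharp.
A fifth above A in this key is E.
Together with the bass A, this spells A major in root position.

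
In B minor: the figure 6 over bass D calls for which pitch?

B

Counting 5 letter steps above D lands on B; in B minor, that letter is B.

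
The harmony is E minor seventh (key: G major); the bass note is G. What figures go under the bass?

G is the third of E minor seventh, so the chord is in first inversion.
A seventh chord in first inversion is figured 6/5/3, conventionally abbreviated 6/5.

6/5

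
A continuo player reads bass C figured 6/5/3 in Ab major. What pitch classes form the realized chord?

A third above C in this key is Eb.
A fifth above C in this key is G.
A sixth above C in this key is Ab.
Together with the bass C, this spells Ab major seventh in first inversion.

C, Eb, G, Ab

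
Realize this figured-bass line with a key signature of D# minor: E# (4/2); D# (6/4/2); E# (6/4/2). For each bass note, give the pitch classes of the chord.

E#, F#, A#, C# | D#, E#, G#, B | E#, F#, A#, C#

E# (6/4/2): E#, F#, A#, C#.
D# (6/4/2): D#, E#, G#, B.
E# (6/4/2): E#, F#, A#, C#.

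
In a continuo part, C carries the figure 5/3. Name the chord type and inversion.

triad, root position

Intervals of 5/3 above the bass form a triad; the bass is the root, so this is root position.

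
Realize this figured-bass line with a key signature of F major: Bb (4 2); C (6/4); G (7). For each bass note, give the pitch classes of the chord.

Bb, C, E, G | C, F, A | G, Bb, D, F

Bb (6/4/2): Bb, C, E, G.
C (6/4): C, F, A.
G (7/5/3): G, Bb, D, F.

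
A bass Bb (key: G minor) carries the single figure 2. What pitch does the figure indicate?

C

Counting 1 letter step above Bb lands on C; in G minor, that letter is C.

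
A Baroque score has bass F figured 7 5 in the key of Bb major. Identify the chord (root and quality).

The figures 7 5 indicate a seventh chord in root position.
In root position the bass is the root, so the root is F.
The chord tones are F, A, C, Eb, giving F dominant seventh.

F dominant seventh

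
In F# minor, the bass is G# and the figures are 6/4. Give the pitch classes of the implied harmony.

G#, C#, E

A fourth above G# in this key is C#.
A sixth above G# in this key is E.
Together with the bass G#, this spells C# minor in second inversion.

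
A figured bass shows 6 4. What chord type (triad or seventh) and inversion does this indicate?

triad, second inversion

Intervals of 6/4 above the bass form a triad; the bass is the fifth, so this is second inversion.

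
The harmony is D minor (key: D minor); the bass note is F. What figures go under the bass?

6

F is the third of D minor, so the chord is in first inversion.
A triad in first inversion is figured 6/3, conventionally abbreviated 6.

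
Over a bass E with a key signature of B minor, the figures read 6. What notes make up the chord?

The written figures 6 are shorthand for 6/3: the 3 is implied.
A third above E in this key is G.
A sixth above E in this key is C#.
Together with the bass E, this spells C# diminished in first inversion.

E, G, C#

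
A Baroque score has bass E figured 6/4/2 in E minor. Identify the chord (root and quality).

The figures 6/4/2 indicate a seventh chord in third inversion.
In third inversion the root lies a second above the bass: a second above E in E minor is F#.
The chord tones are E, F#, A, C, giving F# half-diminished seventh.

F# half-diminished seventh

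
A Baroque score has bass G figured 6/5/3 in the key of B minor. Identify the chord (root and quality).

The figures 6/5/3 indicate a seventh chord in first inversion.
In first inversion the root lies a sixth above the bass: a sixth above G in B minor is E.
The chord tones are G, B, D, E, giving E minor seventh.

E minor seventh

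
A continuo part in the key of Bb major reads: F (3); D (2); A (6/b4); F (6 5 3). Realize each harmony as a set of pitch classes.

F (5/3): F, A, C.
D (6/4/2): D, Eb, G, Bb.
A (6/b4): A, Db, F.
F (6/5/3): F, A, C, D.

F, A, C | D, Eb, G, Bb | A, Db, F | F, A, C, D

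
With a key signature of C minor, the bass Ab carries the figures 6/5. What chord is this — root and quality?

F minor seventh

The figures 6/5 indicate a seventh chord in first inversion.
In first inversion the root lies a sixth above the bass: a sixth above Ab in C minor is F.
The chord tones are Ab, C, Eb, F, giving F minor seventh.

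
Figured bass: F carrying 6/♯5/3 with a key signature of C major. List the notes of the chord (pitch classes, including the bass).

F, A, C#, D

A third above F in this key is A.
A fifth above F in this key is C, raised to C# by the sharp.
A sixth above F in this key is D.
Together with the bass F, this spells D minor-major seventh in first inversion.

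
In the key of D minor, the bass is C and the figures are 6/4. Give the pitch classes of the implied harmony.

A fourth above C in this key is F.
A sixth above C in this key is A.
Together with the bass C, this spells F major in second inversion.

C, F, A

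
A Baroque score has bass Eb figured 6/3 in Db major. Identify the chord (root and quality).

The figures 6/3 indicate a triad in first inversion.
In first inversion the root lies a sixth above the bass: a sixth above Eb in Db major is C.
The chord tones are Eb, Gb, C, giving C diminished.

C diminished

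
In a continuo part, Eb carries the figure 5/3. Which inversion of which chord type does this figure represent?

Intervals of 5/3 above the bass form a triad; the bass is the root, so this is root position.

triad, root position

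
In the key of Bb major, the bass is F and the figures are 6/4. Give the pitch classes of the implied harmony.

A fourth above F in this key is Bb.
A sixth above F in this key is D.
Together with the bass F, this spells Bb major in second inversion.

F, Bb, D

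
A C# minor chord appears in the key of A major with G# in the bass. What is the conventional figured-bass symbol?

G# is the fifth of C# minor, so the chord is in second inversion.
A triad in second inversion is figured 6/4, conventionally abbreviated 6/4.

6/4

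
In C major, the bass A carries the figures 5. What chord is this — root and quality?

The figures 5 indicate a triad in root position.
In root position the bass is the root, so the root is A.
The chord tones are A, C, E, giving A minor.

A minor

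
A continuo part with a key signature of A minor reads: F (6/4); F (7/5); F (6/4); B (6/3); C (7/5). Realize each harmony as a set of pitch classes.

F, B, D | F, A, C, E | F, B, D | B, D, G | C, E, G, B

F (6/4): F, B, D.
F (7/5/3): F, A, C, E.
F (6/4): F, B, D.
B (6/3): B, D, G.
C (7/5/3): C, E, G, B.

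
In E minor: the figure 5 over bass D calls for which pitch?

A

Counting 4 letter steps above D lands on A; in E minor, that letter is A.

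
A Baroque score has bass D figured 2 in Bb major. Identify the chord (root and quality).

Eb major seventh

The figures 2 indicate a seventh chord in third inversion.
In third inversion the root lies a second above the bass: a second above D in Bb major is Eb.
The chord tones are D, Eb, G, Bb, giving Eb major seventh.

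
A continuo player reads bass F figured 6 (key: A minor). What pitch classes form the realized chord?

F, A, D

The written figures 6 are shorthand for 6/3: the 3 is implied.
A third above F in this key is A.
A sixth above F in this key is D.
Together with the bass F, this spells D minor in first inversion.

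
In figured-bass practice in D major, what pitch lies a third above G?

B

Counting 2 letter steps above G lands on B; in D major, that letter is B.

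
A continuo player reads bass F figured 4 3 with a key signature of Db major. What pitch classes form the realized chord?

F, Ab, Bb, Db

The written figures 4 3 are shorthand for 6/4/3: the 6 is implied.
A third above F in this key is Ab.
A fourth above F in this key is Bb.
A sixth above F in this key is Db.
Together with the bass F, this spells Bb minor seventh in second inversion.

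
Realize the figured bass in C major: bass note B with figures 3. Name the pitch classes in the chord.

B, D, F

The written figures 3 are shorthand for 5/3: the 5 is implied.
A third above B in this key is D.
A fifth above B in this key is F.
Together with the bass B, this spells B diminished in root position.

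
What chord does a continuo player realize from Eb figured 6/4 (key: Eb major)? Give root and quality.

The figures 6/4 indicate a triad in second inversion.
In second inversion the root lies a fourth above the bass: a fourth above Eb in Eb major is Ab.
The chord tones are Eb, Ab, C, giving Ab major.

Ab major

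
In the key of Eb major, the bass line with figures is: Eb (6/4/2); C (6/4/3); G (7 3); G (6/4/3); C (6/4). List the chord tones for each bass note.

Eb, F, Ab, C | C, Eb, F, Ab | G, Bb, D, F | G, Bb, C, Eb | C, F, Ab

Eb (6/4/2): Eb, F, Ab, C.
C (6/4/3): C, Eb, F, Ab.
G (7/5/3): G, Bb, D, F.
G (6/4/3): G, Bb, C, Eb.
C (6/4): C, F, Ab.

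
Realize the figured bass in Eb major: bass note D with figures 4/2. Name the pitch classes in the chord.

The written figures 4/2 are shorthand for 6/4/2: the 6 is implied.
A second above D in this key is Eb.
A fourth above D in this key is G.
A sixth above D in this key is Bb.
Together with the bass D, this spells Eb major seventh in third inversion.

D, Eb, G, Bb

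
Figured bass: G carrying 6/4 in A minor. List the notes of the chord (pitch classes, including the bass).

A fourth above G in this key is C.
A sixth above G in this key is E.
Together with the bass G, this spells C major in second inversion.

G, C, E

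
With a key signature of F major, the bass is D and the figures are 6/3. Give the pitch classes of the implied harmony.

D, F, Bb

A third above D in this key is F.
A sixth above D in this key is Bb.
Together with the bass D, this spells Bb major in first inversion.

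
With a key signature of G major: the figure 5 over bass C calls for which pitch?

Counting 4 letter steps above C lands on G; in G major, that letter is G.

G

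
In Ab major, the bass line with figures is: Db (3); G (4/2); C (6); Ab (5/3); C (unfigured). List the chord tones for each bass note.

Db, F, Ab | G, Ab, C, Eb | C, Eb, Ab | Ab, C, Eb | C, Eb, G

Db (5/3): Db, F, Ab.
G (6/4/2): G, Ab, C, Eb.
C (6/3): C, Eb, Ab.
Ab (5/3): Ab, C, Eb.
C (5/3): C, Eb, G.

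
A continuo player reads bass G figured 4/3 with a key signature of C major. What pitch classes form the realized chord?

The written figures 4/3 are shorthand for 6/4/3: the 6 is implied.
A third above G in this key is B.
A fourth above G in this key is C.
A sixth above G in this key is E.
Together with the bass G, this spells C major seventh in second inversion.

G, B, C, E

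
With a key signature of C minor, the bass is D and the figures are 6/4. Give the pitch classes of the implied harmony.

A fourth above D in this key is G.
A sixth above D in this key is Bb.
Together with the bass D, this spells G minor in second inversion.

D, G, Bb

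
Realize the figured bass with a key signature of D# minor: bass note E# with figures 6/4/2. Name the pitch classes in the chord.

E#, F#, A#, C#

A second above E# in this key is F#.
A fourth above E# in this key is A#.
A sixth above E# in this key is C#.
Together with the bass E#, this spells F# major seventh in third inversion.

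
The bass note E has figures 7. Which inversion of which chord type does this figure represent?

seventh chord, root position

7 is shorthand for 7/5/3.
Intervals of 7/5/3 above the bass form a seventh chord; the bass is the root, so this is root position.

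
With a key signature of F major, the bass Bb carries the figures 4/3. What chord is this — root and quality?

The figures 4/3 indicate a seventh chord in second inversion.
In second inversion the root lies a fourth above the bass: a fourth above Bb in F major is E.
The chord tones are Bb, D, E, G, giving E half-diminished seventh.

E half-diminished seventh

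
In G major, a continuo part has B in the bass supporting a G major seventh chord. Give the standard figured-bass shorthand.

B is the third of G major seventh, so the chord is in first inversion.
A seventh chord in first inversion is figured 6/5/3, conventionally abbreviated 6/5.

6/5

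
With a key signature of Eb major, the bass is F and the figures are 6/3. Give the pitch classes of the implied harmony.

A third above F in this key is Ab.
A sixth above F in this key is D.
Together with the bass F, this spells D diminished in first inversion.

F, Ab, D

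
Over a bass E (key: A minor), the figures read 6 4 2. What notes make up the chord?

E, F, A, C

A second above E in this key is F.
A fourth above E in this key is A.
A sixth above E in this key is C.
Together with the bass E, this spells F major seventh in third inversion.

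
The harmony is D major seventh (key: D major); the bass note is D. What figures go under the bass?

D is the root of D major seventh, so the chord is in root position.
A seventh chord in root position is figured 7/5/3, conventionally abbreviated 7.

7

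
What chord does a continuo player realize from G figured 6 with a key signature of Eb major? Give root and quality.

Eb major

The figures 6 indicate a triad in first inversion.
In first inversion the root lies a sixth above the bass: a sixth above G in Eb major is Eb.
The chord tones are G, Bb, Eb, giving Eb major.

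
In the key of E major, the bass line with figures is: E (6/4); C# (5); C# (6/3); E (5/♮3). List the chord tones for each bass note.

E (6/4): E, A, C#.
C# (5/3): C#, E, G#.
C# (6/3): C#, E, A.
E (5/♮3): E, G, B.

E, A, C# | C#, E, G# | C#, E, A | E, G, B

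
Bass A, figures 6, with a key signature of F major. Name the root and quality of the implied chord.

F major

The figures 6 indicate a triad in first inversion.
In first inversion the root lies a sixth above the bass: a sixth above A in F major is F.
The chord tones are A, C, F, giving F major.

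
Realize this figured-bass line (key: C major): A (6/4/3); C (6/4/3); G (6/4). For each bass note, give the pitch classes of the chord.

A, C, D, F | C, E, F, A | G, C, E

A (6/4/3): A, C, D, F.
C (6/4/3): C, E, F, A.
G (6/4): G, C, E.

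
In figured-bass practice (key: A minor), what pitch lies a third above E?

G

Counting 2 letter steps above E lands on G; in A minor, that letter is G.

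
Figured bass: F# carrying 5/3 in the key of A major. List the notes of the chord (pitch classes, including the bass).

A third above F# in this key is A.
A fifth above F# in this key is C#.
Together with the bass F#, this spells F# minor in root position.

F#, A, C#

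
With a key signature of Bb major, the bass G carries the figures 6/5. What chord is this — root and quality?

Eb major seventh

The figures 6/5 indicate a seventh chord in first inversion.
In first inversion the root lies a sixth above the bass: a sixth above G in Bb major is Eb.
The chord tones are G, Bb, D, Eb, giving Eb major seventh.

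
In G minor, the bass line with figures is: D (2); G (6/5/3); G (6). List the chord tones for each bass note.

D, Eb, G, Bb | G, Bb, D, Eb | G, Bb, Eb

D (6/4/2): D, Eb, G, Bb.
G (6/5/3): G, Bb, D, Eb.
G (6/3): G, Bb, Eb.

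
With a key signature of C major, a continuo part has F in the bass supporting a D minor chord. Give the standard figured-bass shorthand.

6

F is the third of D minor, so the chord is in first inversion.
A triad in first inversion is figured 6/3, conventionally abbreviated 6.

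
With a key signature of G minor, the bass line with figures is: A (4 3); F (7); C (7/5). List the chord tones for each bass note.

A, C, D, F | F, A, C, Eb | C, Eb, G, Bb

A (6/4/3): A, C, D, F.
F (7/5/3): F, A, C, Eb.
C (7/5/3): C, Eb, G, Bb.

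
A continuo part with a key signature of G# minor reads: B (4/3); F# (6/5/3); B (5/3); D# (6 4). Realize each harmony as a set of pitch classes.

B (6/4/3): B, D#, E, G#.
F# (6/5/3): F#, A#, C#, D#.
B (5/3): B, D#, F#.
D# (6/4): D#, G#, B.

B, D#, E, G# | F#, A#, C#, D# | B, D#, F# | D#, G#, B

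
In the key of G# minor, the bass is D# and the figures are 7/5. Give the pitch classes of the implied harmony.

The written figures 7/5 are shorthand for 7/5/3: the 3 is implied.
A third above D# in this key is F#.
A fifth above D# in this key is A#.
A seventh above D# in this key is C#.
Together with the bass D#, this spells D# minor seventh in root position.

D#, F#, A#, C#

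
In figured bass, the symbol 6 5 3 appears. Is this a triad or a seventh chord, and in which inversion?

Intervals of 6/5/3 above the bass form a seventh chord; the bass is the third, so this is first inversion.

seventh chord, first inversion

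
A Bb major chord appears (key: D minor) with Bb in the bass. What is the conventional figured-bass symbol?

no figures

Bb is the root of Bb major, so the chord is in root position.
A triad in root position is figured 5/3, conventionally abbreviated (no figures — root-position triad).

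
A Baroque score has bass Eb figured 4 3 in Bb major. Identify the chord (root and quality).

A half-diminished seventh

The figures 4 3 indicate a seventh chord in second inversion.
In second inversion the root lies a fourth above the bass: a fourth above Eb in Bb major is A.
The chord tones are Eb, G, A, C, giving A half-diminished seventh.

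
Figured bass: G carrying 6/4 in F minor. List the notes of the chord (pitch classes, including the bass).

A fourth above G in this key is C.
A sixth above G in this key is Eb.
Together with the bass G, this spells C minor in second inversion.

G, C, Eb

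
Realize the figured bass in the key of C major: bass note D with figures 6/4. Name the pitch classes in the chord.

D, G, B

A fourth above D in this key is G.
A sixth above D in this key is B.
Together with the bass D, this spells G major in second inversion.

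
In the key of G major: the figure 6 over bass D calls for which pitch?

B

Counting 5 letter steps above D lands on B; in G major, that letter is B.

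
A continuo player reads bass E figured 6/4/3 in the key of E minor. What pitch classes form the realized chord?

E, G, A, C

A third above E in this key is G.
A fourth above E in this key is A.
A sixth above E in this key is C.
Together with the bass E, this spells A minor seventh in second inversion.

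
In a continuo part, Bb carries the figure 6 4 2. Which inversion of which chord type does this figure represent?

Intervals of 6/4/2 above the bass form a seventh chord; the bass is the seventh, so this is third inversion.

seventh chord, third inversion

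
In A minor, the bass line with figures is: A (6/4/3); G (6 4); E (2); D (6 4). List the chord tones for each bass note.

A (6/4/3): A, C, D, F.
G (6/4): G, C, E.
E (6/4/2): E, F, A, C.
D (6/4): D, G, B.

A, C, D, F | G, C, E | E, F, A, C | D, G, B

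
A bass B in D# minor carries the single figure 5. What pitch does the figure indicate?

Counting 4 letter steps above B lands on F; in D# minor, that letter is F#.

F#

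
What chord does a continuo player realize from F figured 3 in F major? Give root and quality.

The figures 3 indicate a triad in root position.
In root position the bass is the root, so the root is F.
The chord tones are F, A, C, giving F major.

F major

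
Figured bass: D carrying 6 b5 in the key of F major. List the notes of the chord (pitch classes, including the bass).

The written figures 6 b5 are shorthand for 6/5/3: the 3 is implied.
A third above D in this key is F.
A fifth above D in this key is A, lowered to Ab by the flat.
A sixth above D in this key is Bb.
Together with the bass D, this spells Bb dominant seventh in first inversion.

D, F, Ab, Bb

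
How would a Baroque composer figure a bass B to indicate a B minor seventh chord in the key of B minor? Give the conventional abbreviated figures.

7

B is the root of B minor seventh, so the chord is in root position.
A seventh chord in root position is figured 7/5/3, conventionally abbreviated 7.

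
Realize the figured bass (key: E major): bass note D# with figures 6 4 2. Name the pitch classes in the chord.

D#, E, G#, B

A second above D# in this key is E.
A fourth above D# in this key is G#.
A sixth above D# in this key is B.
Together with the bass D#, this spells E major seventh in third inversion.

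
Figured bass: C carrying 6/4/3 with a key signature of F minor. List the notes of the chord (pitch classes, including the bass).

C, Eb, F, Ab

A third above C in this key is Eb.
A fourth above C in this key is F.
A sixth above C in this key is Ab.
Together with the bass C, this spells F minor seventh in second inversion.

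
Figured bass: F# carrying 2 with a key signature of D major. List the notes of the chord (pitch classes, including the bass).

The written figures 2 are shorthand for 6/4/2: the 6/4 are implied.
A second above F# in this key is G.
A fourth above F# in this key is B.
A sixth above F# in this key is D.
Together with the bass F#, this spells G major seventh in third inversion.

F#, G, B, D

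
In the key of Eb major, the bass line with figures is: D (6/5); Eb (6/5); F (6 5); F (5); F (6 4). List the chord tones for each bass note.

D, F, Ab, Bb | Eb, G, Bb, C | F, Ab, C, D | F, Ab, C | F, Bb, D

D (6/5/3): D, F, Ab, Bb.
Eb (6/5/3): Eb, G, Bb, C.
F (6/5/3): F, Ab, C, D.
F (5/3): F, Ab, C.
F (6/4): F, Bb, D.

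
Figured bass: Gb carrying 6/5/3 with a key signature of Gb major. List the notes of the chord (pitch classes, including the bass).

A third above Gb in this key is Bb.
A fifth above Gb in this key is Db.
A sixth above Gb in this key is Eb.
Together with the bass Gb, this spells Eb minor seventh in first inversion.

Gb, Bb, Db, Eb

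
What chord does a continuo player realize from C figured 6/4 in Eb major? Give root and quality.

The figures 6/4 indicate a triad in second inversion.
In second inversion the root lies a fourth above the bass: a fourth above C in Eb major is F.
The chord tones are C, F, Ab, giving F minor.

F minor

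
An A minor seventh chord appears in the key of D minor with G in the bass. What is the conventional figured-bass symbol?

4/2

G is the seventh of A minor seventh, so the chord is in third inversion.
A seventh chord in third inversion is figured 6/4/2, conventionally abbreviated 4/2.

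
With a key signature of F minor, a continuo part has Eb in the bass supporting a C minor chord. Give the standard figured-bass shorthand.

6

Eb is the third of C minor, so the chord is in first inversion.
A triad in first inversion is figured 6/3, conventionally abbreviated 6.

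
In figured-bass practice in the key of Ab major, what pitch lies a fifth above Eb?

Bb

Counting 4 letter steps above Eb lands on B; in Ab major, that letter is Bb.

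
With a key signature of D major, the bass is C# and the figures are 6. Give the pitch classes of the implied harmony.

C#, E, A

The written figures 6 are shorthand for 6/3: the 3 is implied.
A third above C# in this key is E.
A sixth above C# in this key is A.
Together with the bass C#, this spells A major in first inversion.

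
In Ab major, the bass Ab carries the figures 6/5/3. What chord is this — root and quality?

The figures 6/5/3 indicate a seventh chord in first inversion.
In first inversion the root lies a sixth above the bass: a sixth above Ab in Ab major is F.
The chord tones are Ab, C, Eb, F, giving F minor seventh.

F minor seventh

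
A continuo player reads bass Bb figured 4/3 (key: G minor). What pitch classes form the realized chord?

The written figures 4/3 are shorthand for 6/4/3: the 6 is implied.
A third above Bb in this key is D.
A fourth above Bb in this key is Eb.
A sixth above Bb in this key is G.
Together with the bass Bb, this spells Eb major seventh in second inversion.

Bb, D, Eb, G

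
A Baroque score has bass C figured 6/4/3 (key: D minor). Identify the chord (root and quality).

F major seventh

The figures 6/4/3 indicate a seventh chord in second inversion.
In second inversion the root lies a fourth above the bass: a fourth above C in D minor is F.
The chord tones are C, E, F, A, giving F major seventh.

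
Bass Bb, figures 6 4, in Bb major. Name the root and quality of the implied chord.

The figures 6 4 indicate a triad in second inversion.
In second inversion the root lies a fourth above the bass: a fourth above Bb in Bb major is Eb.
The chord tones are Bb, Eb, G, giving Eb major.

Eb major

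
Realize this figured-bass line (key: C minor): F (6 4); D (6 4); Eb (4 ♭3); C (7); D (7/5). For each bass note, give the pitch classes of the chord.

F (6/4): F, Bb, D.
D (6/4): D, G, Bb.
Eb (6/4/b3): Eb, Gb, Ab, C.
C (7/5/3): C, Eb, G, Bb.
D (7/5/3): D, F, Ab, C.

F, Bb, D | D, G, Bb | Eb, Gb, Ab, C | C, Eb, G, Bb | D, F, Ab, C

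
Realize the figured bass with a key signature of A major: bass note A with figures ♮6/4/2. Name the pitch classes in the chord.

A second above A in this key is B.
A fourth above A in this key is D.
A sixth above A in this key is F#, made natural (F) by the ♮ figure.
Together with the bass A, this spells B half-diminished seventh in third inversion.

A, B, D, F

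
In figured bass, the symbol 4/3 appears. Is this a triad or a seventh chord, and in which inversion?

seventh chord, second inversion

4/3 is shorthand for 6/4/3.
Intervals of 6/4/3 above the bass form a seventh chord; the bass is the fifth, so this is second inversion.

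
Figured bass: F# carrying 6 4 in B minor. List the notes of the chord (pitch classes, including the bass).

F#, B, D

A fourth above F# in this key is B.
A sixth above F# in this key is D.
Together with the bass F#, this spells B minor in second inversion.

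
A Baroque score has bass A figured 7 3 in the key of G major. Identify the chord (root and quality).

The figures 7 3 indicate a seventh chord in root position.
In root position the bass is the root, so the root is A.
The chord tones are A, C, E, G, giving A minor seventh.

A minor seventh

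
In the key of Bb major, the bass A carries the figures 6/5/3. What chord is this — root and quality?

F dominant seventh

The figures 6/5/3 indicate a seventh chord in first inversion.
In first inversion the root lies a sixth above the bass: a sixth above A in Bb major is F.
The chord tones are A, C, Eb, F, giving F dominant seventh.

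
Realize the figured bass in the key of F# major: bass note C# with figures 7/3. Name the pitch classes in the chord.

C#, E#, G#, B

The written figures 7/3 are shorthand for 7/5/3: the 5 is implied.
A third above C# in this key is E#.
A fifth above C# in this key is G#.
A seventh above C# in this key is B.
Together with the bass C#, this spells C# dominant seventh in root position.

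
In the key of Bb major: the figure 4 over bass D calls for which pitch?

Counting 3 letter steps above D lands on G; in Bb major, that letter is G.

G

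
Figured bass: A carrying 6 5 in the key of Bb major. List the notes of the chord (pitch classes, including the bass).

The written figures 6 5 are shorthand for 6/5/3: the 3 is implied.
A third above A in this key is C.
A fifth above A in this key is Eb.
A sixth above A in this key is F.
Together with the bass A, this spells F dominant seventh in first inversion.

A, C, Eb, F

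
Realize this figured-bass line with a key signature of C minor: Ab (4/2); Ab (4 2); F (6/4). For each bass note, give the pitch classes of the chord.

Ab (6/4/2): Ab, Bb, D, F.
Ab (6/4/2): Ab, Bb, D, F.
F (6/4): F, Bb, D.

Ab, Bb, D, F | Ab, Bb, D, F | F, Bb, D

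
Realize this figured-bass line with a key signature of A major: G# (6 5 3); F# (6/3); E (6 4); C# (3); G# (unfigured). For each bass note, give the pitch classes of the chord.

G#, B, D, E | F#, A, D | E, A, C# | C#, E, G# | G#, B, D

G# (6/5/3): G#, B, D, E.
F# (6/3): F#, A, D.
E (6/4): E, A, C#.
C# (5/3): C#, E, G#.
G# (5/3): G#, B, D.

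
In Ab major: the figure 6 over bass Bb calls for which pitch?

Counting 5 letter steps above Bb lands on G; in Ab major, that letter is G.

G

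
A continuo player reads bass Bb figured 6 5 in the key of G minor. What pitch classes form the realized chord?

Bb, D, F, G

The written figures 6 5 are shorthand for 6/5/3: the 3 is implied.
A third above Bb in this key is D.
A fifth above Bb in this key is F.
A sixth above Bb in this key is G.
Together with the bass Bb, this spells G minor seventh in first inversion.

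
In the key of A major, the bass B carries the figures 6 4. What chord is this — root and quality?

E major

The figures 6 4 indicate a triad in second inversion.
In second inversion the root lies a fourth above the bass: a fourth above B in A major is E.
The chord tones are B, E, G#, giving E major.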